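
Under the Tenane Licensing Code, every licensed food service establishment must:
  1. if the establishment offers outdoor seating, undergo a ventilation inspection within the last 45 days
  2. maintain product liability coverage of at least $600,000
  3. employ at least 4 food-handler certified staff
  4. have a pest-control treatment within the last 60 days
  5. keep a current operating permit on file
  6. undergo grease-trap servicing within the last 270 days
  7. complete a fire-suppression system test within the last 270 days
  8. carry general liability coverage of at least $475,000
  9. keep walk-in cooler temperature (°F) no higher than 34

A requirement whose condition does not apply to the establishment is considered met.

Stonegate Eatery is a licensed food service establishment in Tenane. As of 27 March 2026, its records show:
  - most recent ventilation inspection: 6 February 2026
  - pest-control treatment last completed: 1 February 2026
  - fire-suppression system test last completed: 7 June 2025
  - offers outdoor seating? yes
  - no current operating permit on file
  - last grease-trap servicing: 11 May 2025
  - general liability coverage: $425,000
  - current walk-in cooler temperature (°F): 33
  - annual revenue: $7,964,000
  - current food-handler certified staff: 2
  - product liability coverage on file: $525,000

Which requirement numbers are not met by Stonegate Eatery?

1. condition 'offers outdoor seating' holds; ventilation inspection 49 days ago vs limit 45 → not met
2. product liability coverage $525,000 < $600,000 → not met
3. food-handler certified staff 2 < 4 → not met
4. pest-control treatment 54 days ago vs limit 60 → met
5. current operating permit absent → not met
6. grease-trap servicing 320 days ago vs limit 270 → not met
7. fire-suppression system test 293 days ago vs limit 270 → not met
8. general liability coverage $425,000 < $475,000 → not met
9. walk-in cooler temperature (°F) 33 ≤ 34 → met
Not met: 1, 2, 3, 5, 6, 7, 8

1, 2, 3, 5, 6, 7, 8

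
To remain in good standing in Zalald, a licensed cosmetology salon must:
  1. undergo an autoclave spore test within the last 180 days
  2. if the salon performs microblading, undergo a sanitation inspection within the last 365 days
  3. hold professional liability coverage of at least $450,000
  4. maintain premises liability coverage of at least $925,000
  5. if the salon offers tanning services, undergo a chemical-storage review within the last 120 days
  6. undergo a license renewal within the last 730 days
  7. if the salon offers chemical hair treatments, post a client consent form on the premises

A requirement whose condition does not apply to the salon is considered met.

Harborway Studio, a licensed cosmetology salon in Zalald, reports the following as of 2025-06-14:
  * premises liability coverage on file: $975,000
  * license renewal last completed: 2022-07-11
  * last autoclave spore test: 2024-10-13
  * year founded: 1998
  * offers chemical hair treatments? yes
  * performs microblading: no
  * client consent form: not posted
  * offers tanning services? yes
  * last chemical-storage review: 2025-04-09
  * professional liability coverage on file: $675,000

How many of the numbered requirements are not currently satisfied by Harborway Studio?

1. autoclave spore test 244 days ago vs limit 180 → not met
2. condition 'performs microblading' does not hold → requirement n/a → met
3. professional liability coverage $675,000 ≥ $450,000 → met
4. premises liability coverage $975,000 ≥ $925,000 → met
5. condition 'offers tanning services' holds; chemical-storage review 66 days ago vs limit 120 → met
6. license renewal 1069 days ago vs limit 730 → not met
7. condition 'offers chemical hair treatments' holds; client consent form absent → not met
Not met: 3 of 7

3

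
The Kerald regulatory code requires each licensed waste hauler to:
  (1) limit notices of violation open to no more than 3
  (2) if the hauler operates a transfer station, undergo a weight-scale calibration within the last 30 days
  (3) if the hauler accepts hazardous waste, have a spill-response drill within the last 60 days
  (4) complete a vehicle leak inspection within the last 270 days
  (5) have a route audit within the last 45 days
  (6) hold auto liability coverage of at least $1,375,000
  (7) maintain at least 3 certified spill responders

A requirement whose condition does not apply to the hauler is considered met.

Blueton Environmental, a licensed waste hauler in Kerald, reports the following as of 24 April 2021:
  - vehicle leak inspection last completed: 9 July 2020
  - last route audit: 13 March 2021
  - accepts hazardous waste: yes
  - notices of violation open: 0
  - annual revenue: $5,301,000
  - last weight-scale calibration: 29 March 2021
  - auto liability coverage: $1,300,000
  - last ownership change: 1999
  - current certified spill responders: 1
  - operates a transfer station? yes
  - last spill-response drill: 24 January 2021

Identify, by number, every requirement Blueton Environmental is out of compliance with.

1. notices of violation open 0 ≤ 3 → met
2. condition 'operates a transfer station' holds; weight-scale calibration 26 days ago vs limit 30 → met
3. condition 'accepts hazardous waste' holds; spill-response drill 90 days ago vs limit 60 → not met
4. vehicle leak inspection 289 days ago vs limit 270 → not met
5. route audit 42 days ago vs limit 45 → met
6. auto liability coverage $1,300,000 < $1,375,000 → not met
7. certified spill responders 1 < 3 → not met
Not met: 3, 4, 6, 7

3, 4, 6, 7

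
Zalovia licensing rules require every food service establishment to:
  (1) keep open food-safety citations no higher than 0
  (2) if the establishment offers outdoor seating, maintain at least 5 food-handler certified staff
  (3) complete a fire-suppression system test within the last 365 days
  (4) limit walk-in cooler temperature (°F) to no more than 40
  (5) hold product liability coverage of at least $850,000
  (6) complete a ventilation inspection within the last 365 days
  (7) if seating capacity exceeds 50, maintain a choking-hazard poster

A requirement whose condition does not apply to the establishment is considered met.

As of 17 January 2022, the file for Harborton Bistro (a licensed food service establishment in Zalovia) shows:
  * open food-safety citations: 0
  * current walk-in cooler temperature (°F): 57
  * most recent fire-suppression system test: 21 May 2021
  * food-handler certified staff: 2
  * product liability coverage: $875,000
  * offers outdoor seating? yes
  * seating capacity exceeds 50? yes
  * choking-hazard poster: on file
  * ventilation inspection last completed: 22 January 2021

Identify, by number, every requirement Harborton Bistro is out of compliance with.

1. open food-safety citations 0 ≤ 0 → met
2. condition 'offers outdoor seating' holds; food-handler certified staff 2 < 5 → not met
3. fire-suppression system test 241 days ago vs limit 365 → met
4. walk-in cooler temperature (°F) 57 > 40 → not met
5. product liability coverage $875,000 ≥ $850,000 → met
6. ventilation inspection 360 days ago vs limit 365 → met
7. condition 'seating capacity exceeds 50' holds; choking-hazard poster present → met
Not met: 2, 4

2, 4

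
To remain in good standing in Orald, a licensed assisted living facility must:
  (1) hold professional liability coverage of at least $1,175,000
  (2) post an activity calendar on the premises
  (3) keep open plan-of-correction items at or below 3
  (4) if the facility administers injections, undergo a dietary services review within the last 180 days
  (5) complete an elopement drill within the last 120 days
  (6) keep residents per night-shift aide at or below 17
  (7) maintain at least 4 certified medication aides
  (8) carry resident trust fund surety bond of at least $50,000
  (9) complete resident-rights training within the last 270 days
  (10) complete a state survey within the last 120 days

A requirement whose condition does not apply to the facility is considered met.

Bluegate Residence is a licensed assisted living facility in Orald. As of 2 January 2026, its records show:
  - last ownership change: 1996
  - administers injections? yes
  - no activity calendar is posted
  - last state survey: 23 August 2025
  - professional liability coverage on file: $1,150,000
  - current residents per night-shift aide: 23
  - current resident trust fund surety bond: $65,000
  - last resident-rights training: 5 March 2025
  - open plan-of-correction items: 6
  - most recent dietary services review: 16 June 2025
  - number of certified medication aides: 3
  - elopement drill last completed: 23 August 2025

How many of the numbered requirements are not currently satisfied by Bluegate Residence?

1. professional liability coverage $1,150,000 < $1,175,000 → not met
2. activity calendar absent → not met
3. open plan-of-correction items 6 > 3 → not met
4. condition 'administers injections' holds; dietary services review 200 days ago vs limit 180 → not met
5. elopement drill 132 days ago vs limit 120 → not met
6. residents per night-shift aide 23 > 17 → not met
7. certified medication aides 3 < 4 → not met
8. resident trust fund surety bond $65,000 ≥ $50,000 → met
9. resident-rights training 303 days ago vs limit 270 → not met
10. state survey 132 days ago vs limit 120 → not met
Not met: 9 of 10

9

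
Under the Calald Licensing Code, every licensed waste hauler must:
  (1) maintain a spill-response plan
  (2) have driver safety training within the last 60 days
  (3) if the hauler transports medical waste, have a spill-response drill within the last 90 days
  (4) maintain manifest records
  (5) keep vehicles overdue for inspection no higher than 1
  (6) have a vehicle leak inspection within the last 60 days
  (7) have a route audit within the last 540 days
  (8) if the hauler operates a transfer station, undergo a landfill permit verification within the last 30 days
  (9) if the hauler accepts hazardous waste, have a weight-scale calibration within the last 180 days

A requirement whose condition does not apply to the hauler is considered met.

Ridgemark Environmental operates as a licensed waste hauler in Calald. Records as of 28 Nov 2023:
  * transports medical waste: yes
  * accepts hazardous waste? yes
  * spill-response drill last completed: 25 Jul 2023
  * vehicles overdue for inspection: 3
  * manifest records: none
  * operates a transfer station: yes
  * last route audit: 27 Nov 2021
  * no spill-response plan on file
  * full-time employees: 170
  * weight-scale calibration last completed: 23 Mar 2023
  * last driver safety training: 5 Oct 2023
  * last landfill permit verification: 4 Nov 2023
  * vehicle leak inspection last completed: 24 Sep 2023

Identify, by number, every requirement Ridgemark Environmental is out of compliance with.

1. spill-response plan absent → not met
2. driver safety training 54 days ago vs limit 60 → met
3. condition 'transports medical waste' holds; spill-response drill 126 days ago vs limit 90 → not met
4. manifest records absent → not met
5. vehicles overdue for inspection 3 > 1 → not met
6. vehicle leak inspection 65 days ago vs limit 60 → not met
7. route audit 731 days ago vs limit 540 → not met
8. condition 'operates a transfer station' holds; landfill permit verification 24 days ago vs limit 30 → met
9. condition 'accepts hazardous waste' holds; weight-scale calibration 250 days ago vs limit 180 → not met
Not met: 1, 3, 4, 5, 6, 7, 9

1, 3, 4, 5, 6, 7, 9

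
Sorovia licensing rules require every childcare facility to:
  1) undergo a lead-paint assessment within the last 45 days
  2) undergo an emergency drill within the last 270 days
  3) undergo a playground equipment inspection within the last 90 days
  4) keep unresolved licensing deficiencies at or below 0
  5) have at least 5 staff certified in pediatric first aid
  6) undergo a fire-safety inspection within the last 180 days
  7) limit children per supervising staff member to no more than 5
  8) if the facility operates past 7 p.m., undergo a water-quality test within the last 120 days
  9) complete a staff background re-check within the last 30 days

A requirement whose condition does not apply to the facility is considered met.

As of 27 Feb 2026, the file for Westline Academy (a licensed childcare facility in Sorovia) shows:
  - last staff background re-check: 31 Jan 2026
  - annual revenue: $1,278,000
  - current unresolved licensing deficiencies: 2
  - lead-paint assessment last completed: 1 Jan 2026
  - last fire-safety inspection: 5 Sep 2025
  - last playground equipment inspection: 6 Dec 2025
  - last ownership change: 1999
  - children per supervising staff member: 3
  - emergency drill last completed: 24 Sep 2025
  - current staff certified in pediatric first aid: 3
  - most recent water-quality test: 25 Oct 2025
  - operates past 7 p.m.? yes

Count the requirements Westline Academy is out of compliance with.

1. lead-paint assessment 57 days ago vs limit 45 → not met
2. emergency drill 156 days ago vs limit 270 → met
3. playground equipment inspection 83 days ago vs limit 90 → met
4. unresolved licensing deficiencies 2 > 0 → not met
5. staff certified in pediatric first aid 3 < 5 → not met
6. fire-safety inspection 175 days ago vs limit 180 → met
7. children per supervising staff member 3 ≤ 5 → met
8. condition 'operates past 7 p.m.' holds; water-quality test 125 days ago vs limit 120 → not met
9. staff background re-check 27 days ago vs limit 30 → met
Not met: 4 of 9

4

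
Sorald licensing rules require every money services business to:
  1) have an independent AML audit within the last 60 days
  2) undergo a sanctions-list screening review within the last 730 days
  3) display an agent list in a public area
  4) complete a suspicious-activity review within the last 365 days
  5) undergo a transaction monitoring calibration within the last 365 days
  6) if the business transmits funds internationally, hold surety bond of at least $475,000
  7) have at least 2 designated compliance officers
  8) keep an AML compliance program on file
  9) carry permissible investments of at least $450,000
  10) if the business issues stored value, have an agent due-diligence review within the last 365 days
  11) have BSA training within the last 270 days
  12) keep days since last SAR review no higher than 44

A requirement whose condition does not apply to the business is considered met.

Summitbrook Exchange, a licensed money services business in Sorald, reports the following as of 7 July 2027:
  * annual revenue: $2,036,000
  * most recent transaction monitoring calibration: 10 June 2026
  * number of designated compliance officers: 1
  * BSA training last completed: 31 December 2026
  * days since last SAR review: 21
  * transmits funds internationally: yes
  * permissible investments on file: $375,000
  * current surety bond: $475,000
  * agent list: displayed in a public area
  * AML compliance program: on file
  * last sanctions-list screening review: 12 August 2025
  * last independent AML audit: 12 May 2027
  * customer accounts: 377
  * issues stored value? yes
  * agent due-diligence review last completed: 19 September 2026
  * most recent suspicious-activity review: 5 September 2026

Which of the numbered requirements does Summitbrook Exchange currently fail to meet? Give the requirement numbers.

1. independent AML audit 56 days ago vs limit 60 → met
2. sanctions-list screening review 694 days ago vs limit 730 → met
3. agent list present → met
4. suspicious-activity review 305 days ago vs limit 365 → met
5. transaction monitoring calibration 392 days ago vs limit 365 → not met
6. condition 'transmits funds internationally' holds; surety bond $475,000 ≥ $475,000 → met
7. designated compliance officers 1 < 2 → not met
8. AML compliance program present → met
9. permissible investments $375,000 < $450,000 → not met
10. condition 'issues stored value' holds; agent due-diligence review 291 days ago vs limit 365 → met
11. BSA training 188 days ago vs limit 270 → met
12. days since last SAR review 21 ≤ 44 → met
Not met: 5, 7, 9

5, 7, 9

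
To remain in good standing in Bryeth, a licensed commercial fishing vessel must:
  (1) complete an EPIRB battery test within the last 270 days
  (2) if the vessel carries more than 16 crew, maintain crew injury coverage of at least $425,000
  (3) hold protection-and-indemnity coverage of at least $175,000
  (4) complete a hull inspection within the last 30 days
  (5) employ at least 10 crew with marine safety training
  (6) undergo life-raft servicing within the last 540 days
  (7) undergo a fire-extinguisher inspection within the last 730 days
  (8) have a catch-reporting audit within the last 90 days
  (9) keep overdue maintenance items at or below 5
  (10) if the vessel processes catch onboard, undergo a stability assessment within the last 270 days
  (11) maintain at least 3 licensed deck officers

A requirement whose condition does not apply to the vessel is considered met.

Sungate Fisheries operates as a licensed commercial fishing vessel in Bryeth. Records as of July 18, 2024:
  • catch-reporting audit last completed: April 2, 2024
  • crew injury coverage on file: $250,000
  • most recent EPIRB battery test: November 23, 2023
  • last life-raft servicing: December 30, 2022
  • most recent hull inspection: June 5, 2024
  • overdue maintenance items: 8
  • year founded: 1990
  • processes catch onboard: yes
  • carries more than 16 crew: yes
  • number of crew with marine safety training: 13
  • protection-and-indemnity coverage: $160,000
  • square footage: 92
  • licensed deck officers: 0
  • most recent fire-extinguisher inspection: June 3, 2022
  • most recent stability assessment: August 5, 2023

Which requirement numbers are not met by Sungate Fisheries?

1. EPIRB battery test 238 days ago vs limit 270 → met
2. condition 'carries more than 16 crew' holds; crew injury coverage $250,000 < $425,000 → not met
3. protection-and-indemnity coverage $160,000 < $175,000 → not met
4. hull inspection 43 days ago vs limit 30 → not met
5. crew with marine safety training 13 ≥ 10 → met
6. life-raft servicing 566 days ago vs limit 540 → not met
7. fire-extinguisher inspection 776 days ago vs limit 730 → not met
8. catch-reporting audit 107 days ago vs limit 90 → not met
9. overdue maintenance items 8 > 5 → not met
10. condition 'processes catch onboard' holds; stability assessment 348 days ago vs limit 270 → not met
11. licensed deck officers 0 < 3 → not met
Not met: 2, 3, 4, 6, 7, 8, 9, 10, 11

2, 3, 4, 6, 7, 8, 9, 10, 11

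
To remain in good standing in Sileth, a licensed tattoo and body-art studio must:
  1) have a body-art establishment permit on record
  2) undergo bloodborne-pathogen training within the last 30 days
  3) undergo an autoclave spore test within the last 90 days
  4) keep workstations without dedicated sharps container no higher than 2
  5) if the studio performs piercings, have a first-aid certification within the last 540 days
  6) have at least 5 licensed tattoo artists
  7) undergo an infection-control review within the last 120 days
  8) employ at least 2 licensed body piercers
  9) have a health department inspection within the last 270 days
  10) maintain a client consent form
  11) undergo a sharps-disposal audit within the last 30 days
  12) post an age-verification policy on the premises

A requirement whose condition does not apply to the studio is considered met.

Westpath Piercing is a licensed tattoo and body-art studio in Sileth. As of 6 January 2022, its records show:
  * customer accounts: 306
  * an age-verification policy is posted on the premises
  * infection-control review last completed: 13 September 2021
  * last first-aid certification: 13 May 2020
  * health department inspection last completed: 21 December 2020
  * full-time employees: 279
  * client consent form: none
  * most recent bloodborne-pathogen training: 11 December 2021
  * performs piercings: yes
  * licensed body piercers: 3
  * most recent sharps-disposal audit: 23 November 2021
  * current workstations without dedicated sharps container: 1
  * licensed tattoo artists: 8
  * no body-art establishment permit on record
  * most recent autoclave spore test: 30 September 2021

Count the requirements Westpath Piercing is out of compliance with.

6

1. body-art establishment permit absent → not met
2. bloodborne-pathogen training 26 days ago vs limit 30 → met
3. autoclave spore test 98 days ago vs limit 90 → not met
4. workstations without dedicated sharps container 1 ≤ 2 → met
5. condition 'performs piercings' holds; first-aid certification 603 days ago vs limit 540 → not met
6. licensed tattoo artists 8 ≥ 5 → met
7. infection-control review 115 days ago vs limit 120 → met
8. licensed body piercers 3 ≥ 2 → met
9. health department inspection 381 days ago vs limit 270 → not met
10. client consent form absent → not met
11. sharps-disposal audit 44 days ago vs limit 30 → not met
12. age-verification policy present → met
Not met: 6 of 12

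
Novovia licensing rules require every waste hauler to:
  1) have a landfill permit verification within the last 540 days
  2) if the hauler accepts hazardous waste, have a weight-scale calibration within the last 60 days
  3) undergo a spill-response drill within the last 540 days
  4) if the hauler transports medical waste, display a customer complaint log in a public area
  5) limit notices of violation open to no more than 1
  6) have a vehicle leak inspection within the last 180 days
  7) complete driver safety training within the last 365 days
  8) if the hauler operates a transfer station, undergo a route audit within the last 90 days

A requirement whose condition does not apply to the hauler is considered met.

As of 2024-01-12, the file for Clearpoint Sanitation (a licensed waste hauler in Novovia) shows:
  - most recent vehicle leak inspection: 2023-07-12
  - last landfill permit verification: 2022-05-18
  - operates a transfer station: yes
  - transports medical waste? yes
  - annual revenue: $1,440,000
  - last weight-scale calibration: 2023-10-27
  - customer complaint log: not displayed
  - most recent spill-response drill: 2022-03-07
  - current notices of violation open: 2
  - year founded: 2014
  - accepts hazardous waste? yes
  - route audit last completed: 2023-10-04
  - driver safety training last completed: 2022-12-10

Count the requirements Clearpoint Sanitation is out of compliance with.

1. landfill permit verification 604 days ago vs limit 540 → not met
2. condition 'accepts hazardous waste' holds; weight-scale calibration 77 days ago vs limit 60 → not met
3. spill-response drill 676 days ago vs limit 540 → not met
4. condition 'transports medical waste' holds; customer complaint log absent → not met
5. notices of violation open 2 > 1 → not met
6. vehicle leak inspection 184 days ago vs limit 180 → not met
7. driver safety training 398 days ago vs limit 365 → not met
8. condition 'operates a transfer station' holds; route audit 100 days ago vs limit 90 → not met
Not met: 8 of 8

8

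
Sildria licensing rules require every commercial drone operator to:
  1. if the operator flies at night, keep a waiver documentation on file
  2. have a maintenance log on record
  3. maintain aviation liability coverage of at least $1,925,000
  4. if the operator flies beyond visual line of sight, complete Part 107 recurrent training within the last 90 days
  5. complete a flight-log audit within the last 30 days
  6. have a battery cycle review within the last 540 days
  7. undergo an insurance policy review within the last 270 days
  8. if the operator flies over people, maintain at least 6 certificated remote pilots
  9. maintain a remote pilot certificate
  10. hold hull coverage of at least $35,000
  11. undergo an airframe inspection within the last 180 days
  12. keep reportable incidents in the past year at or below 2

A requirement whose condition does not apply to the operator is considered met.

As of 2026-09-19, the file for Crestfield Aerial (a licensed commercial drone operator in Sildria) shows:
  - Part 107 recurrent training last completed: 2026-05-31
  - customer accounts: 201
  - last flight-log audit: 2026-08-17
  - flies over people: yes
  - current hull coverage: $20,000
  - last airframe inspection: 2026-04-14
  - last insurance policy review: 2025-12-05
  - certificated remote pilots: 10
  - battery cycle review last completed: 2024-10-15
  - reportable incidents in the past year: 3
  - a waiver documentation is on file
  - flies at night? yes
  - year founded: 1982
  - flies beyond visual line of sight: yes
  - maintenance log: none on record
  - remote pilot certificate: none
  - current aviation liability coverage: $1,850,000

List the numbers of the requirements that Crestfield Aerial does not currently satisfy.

2, 3, 4, 5, 6, 7, 9, 10, 12

1. condition 'flies at night' holds; waiver documentation present → met
2. maintenance log absent → not met
3. aviation liability coverage $1,850,000 < $1,925,000 → not met
4. condition 'flies beyond visual line of sight' holds; Part 107 recurrent training 111 days ago vs limit 90 → not met
5. flight-log audit 33 days ago vs limit 30 → not met
6. battery cycle review 704 days ago vs limit 540 → not met
7. insurance policy review 288 days ago vs limit 270 → not met
8. condition 'flies over people' holds; certificated remote pilots 10 ≥ 6 → met
9. remote pilot certificate absent → not met
10. hull coverage $20,000 < $35,000 → not met
11. airframe inspection 158 days ago vs limit 180 → met
12. reportable incidents in the past year 3 > 2 → not met
Not met: 2, 3, 4, 5, 6, 7, 9, 10, 12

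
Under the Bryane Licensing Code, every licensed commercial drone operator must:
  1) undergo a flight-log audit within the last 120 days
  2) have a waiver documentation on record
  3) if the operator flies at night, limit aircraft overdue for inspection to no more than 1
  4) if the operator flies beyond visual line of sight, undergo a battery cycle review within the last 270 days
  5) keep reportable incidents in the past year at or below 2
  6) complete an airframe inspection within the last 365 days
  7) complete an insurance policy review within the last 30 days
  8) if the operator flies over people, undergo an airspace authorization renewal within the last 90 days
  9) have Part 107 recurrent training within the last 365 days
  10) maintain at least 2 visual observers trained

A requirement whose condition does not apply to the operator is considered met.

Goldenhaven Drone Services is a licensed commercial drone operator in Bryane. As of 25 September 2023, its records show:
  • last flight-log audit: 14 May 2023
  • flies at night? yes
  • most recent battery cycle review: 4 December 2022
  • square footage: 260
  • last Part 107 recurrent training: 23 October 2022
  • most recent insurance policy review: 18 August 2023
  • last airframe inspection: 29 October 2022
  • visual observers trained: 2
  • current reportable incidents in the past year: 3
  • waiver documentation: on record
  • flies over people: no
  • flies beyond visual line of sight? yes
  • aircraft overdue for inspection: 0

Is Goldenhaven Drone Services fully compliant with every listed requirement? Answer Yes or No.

No

1. flight-log audit 134 days ago vs limit 120 → not met
2. waiver documentation present → met
3. condition 'flies at night' holds; aircraft overdue for inspection 0 ≤ 1 → met
4. condition 'flies beyond visual line of sight' holds; battery cycle review 295 days ago vs limit 270 → not met
5. reportable incidents in the past year 3 > 2 → not met
6. airframe inspection 331 days ago vs limit 365 → met
7. insurance policy review 38 days ago vs limit 30 → not met
8. condition 'flies over people' does not hold → requirement n/a → met
9. Part 107 recurrent training 337 days ago vs limit 365 → met
10. visual observers trained 2 ≥ 2 → met
Not met: 1, 4, 5, 7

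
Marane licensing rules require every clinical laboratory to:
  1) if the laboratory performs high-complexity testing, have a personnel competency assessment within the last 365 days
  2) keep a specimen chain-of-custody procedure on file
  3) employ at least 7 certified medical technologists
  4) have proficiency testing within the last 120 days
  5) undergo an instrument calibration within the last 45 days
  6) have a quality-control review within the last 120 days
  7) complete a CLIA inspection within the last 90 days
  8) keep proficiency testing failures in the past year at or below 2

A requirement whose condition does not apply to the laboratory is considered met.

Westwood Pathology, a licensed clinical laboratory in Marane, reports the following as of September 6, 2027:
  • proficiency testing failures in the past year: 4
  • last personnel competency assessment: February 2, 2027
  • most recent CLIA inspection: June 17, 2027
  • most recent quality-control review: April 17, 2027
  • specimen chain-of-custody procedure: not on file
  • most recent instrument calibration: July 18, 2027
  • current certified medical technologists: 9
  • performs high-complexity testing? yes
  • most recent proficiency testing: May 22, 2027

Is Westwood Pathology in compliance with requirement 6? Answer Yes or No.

6. quality-control review 142 days ago vs limit 120 → not met

No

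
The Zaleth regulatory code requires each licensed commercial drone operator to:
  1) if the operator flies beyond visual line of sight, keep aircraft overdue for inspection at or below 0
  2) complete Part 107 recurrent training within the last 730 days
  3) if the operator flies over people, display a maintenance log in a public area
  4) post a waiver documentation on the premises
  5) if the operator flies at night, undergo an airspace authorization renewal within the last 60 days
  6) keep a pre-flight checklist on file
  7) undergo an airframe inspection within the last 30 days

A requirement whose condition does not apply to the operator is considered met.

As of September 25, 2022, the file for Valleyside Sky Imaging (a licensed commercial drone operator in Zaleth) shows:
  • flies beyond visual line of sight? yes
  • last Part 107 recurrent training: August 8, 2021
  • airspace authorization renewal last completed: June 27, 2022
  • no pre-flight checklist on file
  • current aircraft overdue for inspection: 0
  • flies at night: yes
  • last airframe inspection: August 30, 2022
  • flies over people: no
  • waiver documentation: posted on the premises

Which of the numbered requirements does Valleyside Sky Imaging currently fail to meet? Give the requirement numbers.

5, 6

1. condition 'flies beyond visual line of sight' holds; aircraft overdue for inspection 0 ≤ 0 → met
2. Part 107 recurrent training 413 days ago vs limit 730 → met
3. condition 'flies over people' does not hold → requirement n/a → met
4. waiver documentation present → met
5. condition 'flies at night' holds; airspace authorization renewal 90 days ago vs limit 60 → not met
6. pre-flight checklist absent → not met
7. airframe inspection 26 days ago vs limit 30 → met
Not met: 5, 6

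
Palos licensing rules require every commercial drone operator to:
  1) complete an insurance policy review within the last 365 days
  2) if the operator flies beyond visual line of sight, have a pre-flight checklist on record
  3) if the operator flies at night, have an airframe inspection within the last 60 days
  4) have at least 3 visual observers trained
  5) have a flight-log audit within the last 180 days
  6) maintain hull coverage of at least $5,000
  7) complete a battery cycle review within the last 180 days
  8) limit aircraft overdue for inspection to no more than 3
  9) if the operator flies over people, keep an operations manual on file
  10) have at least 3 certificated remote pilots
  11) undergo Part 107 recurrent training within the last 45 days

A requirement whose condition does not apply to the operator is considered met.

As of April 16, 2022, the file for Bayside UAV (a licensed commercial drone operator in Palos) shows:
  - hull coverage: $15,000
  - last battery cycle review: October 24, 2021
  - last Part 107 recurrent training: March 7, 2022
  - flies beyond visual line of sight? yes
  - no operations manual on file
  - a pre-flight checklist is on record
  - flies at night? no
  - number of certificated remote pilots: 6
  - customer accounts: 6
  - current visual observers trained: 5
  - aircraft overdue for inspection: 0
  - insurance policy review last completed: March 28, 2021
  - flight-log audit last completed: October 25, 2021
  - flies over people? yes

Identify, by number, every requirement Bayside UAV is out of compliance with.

1, 9

1. insurance policy review 384 days ago vs limit 365 → not met
2. condition 'flies beyond visual line of sight' holds; pre-flight checklist present → met
3. condition 'flies at night' does not hold → requirement n/a → met
4. visual observers trained 5 ≥ 3 → met
5. flight-log audit 173 days ago vs limit 180 → met
6. hull coverage $15,000 ≥ $5,000 → met
7. battery cycle review 174 days ago vs limit 180 → met
8. aircraft overdue for inspection 0 ≤ 3 → met
9. condition 'flies over people' holds; operations manual absent → not met
10. certificated remote pilots 6 ≥ 3 → met
11. Part 107 recurrent training 40 days ago vs limit 45 → met
Not met: 1, 9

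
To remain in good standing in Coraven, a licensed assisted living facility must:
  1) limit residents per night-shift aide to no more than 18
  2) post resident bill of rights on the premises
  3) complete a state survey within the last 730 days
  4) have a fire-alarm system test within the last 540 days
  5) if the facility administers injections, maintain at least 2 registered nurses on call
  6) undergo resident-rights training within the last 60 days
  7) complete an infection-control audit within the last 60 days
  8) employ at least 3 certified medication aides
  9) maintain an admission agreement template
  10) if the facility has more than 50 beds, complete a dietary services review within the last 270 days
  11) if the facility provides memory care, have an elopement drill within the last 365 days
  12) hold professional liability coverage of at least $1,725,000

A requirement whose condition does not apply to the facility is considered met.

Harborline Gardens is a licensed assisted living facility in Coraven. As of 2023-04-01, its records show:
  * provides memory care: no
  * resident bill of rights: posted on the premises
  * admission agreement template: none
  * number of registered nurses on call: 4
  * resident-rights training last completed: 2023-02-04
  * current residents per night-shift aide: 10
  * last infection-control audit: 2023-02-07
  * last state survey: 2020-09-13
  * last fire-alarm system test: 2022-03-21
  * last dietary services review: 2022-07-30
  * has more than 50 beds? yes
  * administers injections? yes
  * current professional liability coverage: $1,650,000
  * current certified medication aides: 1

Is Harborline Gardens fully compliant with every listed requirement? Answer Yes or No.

1. residents per night-shift aide 10 ≤ 18 → met
2. resident bill of rights present → met
3. state survey 930 days ago vs limit 730 → not met
4. fire-alarm system test 376 days ago vs limit 540 → met
5. condition 'administers injections' holds; registered nurses on call 4 ≥ 2 → met
6. resident-rights training 56 days ago vs limit 60 → met
7. infection-control audit 53 days ago vs limit 60 → met
8. certified medication aides 1 < 3 → not met
9. admission agreement template absent → not met
10. condition 'has more than 50 beds' holds; dietary services review 245 days ago vs limit 270 → met
11. condition 'provides memory care' does not hold → requirement n/a → met
12. professional liability coverage $1,650,000 < $1,725,000 → not met
Not met: 3, 8, 9, 12

No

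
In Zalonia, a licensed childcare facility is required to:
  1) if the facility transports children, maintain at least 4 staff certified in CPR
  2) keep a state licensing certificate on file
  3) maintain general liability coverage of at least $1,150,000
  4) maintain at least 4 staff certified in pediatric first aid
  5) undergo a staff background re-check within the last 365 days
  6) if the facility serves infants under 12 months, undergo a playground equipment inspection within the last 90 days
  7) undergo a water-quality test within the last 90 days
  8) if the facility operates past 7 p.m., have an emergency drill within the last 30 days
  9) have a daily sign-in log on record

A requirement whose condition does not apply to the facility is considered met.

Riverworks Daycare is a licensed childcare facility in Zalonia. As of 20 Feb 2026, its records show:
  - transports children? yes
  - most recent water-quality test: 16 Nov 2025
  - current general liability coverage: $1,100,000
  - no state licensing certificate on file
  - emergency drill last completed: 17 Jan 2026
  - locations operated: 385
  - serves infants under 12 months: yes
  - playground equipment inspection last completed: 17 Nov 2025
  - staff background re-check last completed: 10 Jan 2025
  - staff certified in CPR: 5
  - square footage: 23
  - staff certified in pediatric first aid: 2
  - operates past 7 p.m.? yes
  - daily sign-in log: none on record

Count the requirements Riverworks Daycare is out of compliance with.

1. condition 'transports children' holds; staff certified in CPR 5 ≥ 4 → met
2. state licensing certificate absent → not met
3. general liability coverage $1,100,000 < $1,150,000 → not met
4. staff certified in pediatric first aid 2 < 4 → not met
5. staff background re-check 406 days ago vs limit 365 → not met
6. condition 'serves infants under 12 months' holds; playground equipment inspection 95 days ago vs limit 90 → not met
7. water-quality test 96 days ago vs limit 90 → not met
8. condition 'operates past 7 p.m.' holds; emergency drill 34 days ago vs limit 30 → not met
9. daily sign-in log absent → not met
Not met: 8 of 9

8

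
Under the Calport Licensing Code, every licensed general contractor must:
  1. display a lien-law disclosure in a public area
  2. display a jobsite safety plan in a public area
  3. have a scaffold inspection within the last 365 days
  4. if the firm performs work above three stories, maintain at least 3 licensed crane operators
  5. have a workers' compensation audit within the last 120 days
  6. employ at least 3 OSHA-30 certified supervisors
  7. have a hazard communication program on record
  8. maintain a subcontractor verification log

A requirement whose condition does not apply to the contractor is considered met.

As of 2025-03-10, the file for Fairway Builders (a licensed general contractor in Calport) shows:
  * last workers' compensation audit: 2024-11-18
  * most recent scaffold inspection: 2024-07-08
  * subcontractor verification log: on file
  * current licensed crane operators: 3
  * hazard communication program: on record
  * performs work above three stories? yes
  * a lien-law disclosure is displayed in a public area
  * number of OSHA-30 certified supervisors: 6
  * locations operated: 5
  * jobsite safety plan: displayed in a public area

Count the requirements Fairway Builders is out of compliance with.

0

1. lien-law disclosure present → met
2. jobsite safety plan present → met
3. scaffold inspection 245 days ago vs limit 365 → met
4. condition 'performs work above three stories' holds; licensed crane operators 3 ≥ 3 → met
5. workers' compensation audit 112 days ago vs limit 120 → met
6. OSHA-30 certified supervisors 6 ≥ 3 → met
7. hazard communication program present → met
8. subcontractor verification log present → met
Not met: 0 of 8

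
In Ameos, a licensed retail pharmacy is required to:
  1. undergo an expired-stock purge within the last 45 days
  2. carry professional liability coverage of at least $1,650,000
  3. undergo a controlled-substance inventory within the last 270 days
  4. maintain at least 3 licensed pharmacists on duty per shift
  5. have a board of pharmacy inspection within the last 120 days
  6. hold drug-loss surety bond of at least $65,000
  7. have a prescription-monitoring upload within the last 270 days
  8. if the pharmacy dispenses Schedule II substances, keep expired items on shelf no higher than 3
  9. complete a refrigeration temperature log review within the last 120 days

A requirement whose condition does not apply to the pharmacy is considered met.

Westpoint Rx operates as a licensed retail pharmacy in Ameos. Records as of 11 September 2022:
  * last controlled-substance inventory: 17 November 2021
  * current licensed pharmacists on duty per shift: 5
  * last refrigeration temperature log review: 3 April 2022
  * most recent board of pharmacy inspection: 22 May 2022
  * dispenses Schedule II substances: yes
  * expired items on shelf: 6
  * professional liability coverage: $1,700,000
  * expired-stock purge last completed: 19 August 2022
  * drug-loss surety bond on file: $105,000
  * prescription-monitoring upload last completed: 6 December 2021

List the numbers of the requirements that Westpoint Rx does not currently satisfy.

1. expired-stock purge 23 days ago vs limit 45 → met
2. professional liability coverage $1,700,000 ≥ $1,650,000 → met
3. controlled-substance inventory 298 days ago vs limit 270 → not met
4. licensed pharmacists on duty per shift 5 ≥ 3 → met
5. board of pharmacy inspection 112 days ago vs limit 120 → met
6. drug-loss surety bond $105,000 ≥ $65,000 → met
7. prescription-monitoring upload 279 days ago vs limit 270 → not met
8. condition 'dispenses Schedule II substances' holds; expired items on shelf 6 > 3 → not met
9. refrigeration temperature log review 161 days ago vs limit 120 → not met
Not met: 3, 7, 8, 9

3, 7, 8, 9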